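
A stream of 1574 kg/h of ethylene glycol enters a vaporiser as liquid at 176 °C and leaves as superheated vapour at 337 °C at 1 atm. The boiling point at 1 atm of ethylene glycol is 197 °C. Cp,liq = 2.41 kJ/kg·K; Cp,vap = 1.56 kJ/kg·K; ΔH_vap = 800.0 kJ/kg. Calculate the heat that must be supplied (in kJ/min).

liquid 176→197 °C: 50.61 kJ/kg
vaporisation at 197 °C: 800 kJ/kg
vapour 197→337 °C: 218.4 kJ/kg
Δh = 50.61 + 800 + 218.4 = 1069 kJ/kg
Q = ṁ·Δh = 1574 kg/h × 1069 kJ/kg = 1.6826e+06 kJ/h
|Q| = 467.39 kW = 28044 kJ/min

Q = 28000 kJ/min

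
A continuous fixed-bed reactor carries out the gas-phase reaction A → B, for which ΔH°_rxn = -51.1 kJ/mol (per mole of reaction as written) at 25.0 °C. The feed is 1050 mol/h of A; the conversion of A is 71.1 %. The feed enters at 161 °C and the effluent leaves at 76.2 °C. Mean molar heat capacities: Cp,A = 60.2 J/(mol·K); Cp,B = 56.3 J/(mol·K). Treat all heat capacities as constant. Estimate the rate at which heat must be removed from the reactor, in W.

Extent of reaction ξ = 0.711 × 1050 = 746.55 mol/h
Reaction term: ξ·ΔH°_rxn = 746.55 × -51.1 = -38149 kJ/h
Sensible, feed 161→25 °C: -8596.6 kJ/h
Outlet flows (mol/h): A 303.45, B 746.55
Sensible, products 25→76.2 °C: 3087.3 kJ/h
Q = ΔH = -43658 kJ/h = -12.127 kW
Heat removed = 12127 W

Q_out = 12100 W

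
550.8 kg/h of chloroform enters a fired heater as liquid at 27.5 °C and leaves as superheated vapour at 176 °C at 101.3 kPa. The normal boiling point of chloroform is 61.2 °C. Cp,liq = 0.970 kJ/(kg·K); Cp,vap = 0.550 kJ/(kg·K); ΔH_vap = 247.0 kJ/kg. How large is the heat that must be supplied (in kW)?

liquid 27.5→61.2 °C: 32.689 kJ/kg
vaporisation at 61.2 °C: 247 kJ/kg
vapour 61.2→176 °C: 63.14 kJ/kg
Δh = 32.689 + 247 + 63.14 = 342.83 kJ/kg
Q = ṁ·Δh = 550.8 kg/h × 342.83 kJ/kg = 188830 kJ/h
|Q| = 52.453 kW

Q = 52.5 kW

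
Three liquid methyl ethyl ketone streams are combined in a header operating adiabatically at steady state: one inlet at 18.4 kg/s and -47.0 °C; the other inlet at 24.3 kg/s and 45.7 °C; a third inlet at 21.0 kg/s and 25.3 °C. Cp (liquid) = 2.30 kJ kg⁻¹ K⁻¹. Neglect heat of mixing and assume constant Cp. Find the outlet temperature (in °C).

T_out = 12.2 °C

Energy balance with Q = 0: Σ ṁᵢCp,ᵢ(T_out − Tᵢ) = 0
Σ ṁᵢCp,ᵢTᵢ = 18.4×2.30×-47.0 + 24.3×2.30×45.7 + 21.0×2.30×25.3 = 1787.1
Σ ṁᵢCp,ᵢ = 18.4×2.30 + 24.3×2.30 + 21.0×2.30 = 146.51
T_out = 1787.1 / 146.51 = 12.198 °C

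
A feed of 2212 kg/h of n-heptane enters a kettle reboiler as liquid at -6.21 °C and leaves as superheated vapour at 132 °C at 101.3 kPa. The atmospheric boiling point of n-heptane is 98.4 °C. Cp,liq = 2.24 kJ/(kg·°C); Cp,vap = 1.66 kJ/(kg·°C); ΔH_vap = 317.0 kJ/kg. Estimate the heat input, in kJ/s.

liquid -6.21→98.4 °C: 234.33 kJ/kg
vaporisation at 98.4 °C: 317 kJ/kg
vapour 98.4→132 °C: 55.776 kJ/kg
Δh = 234.33 + 317 + 55.776 = 607.1 kJ/kg
Q = ṁ·Δh = 2212 kg/h × 607.1 kJ/kg = 1.3429e+06 kJ/h
|Q| = 373.03 kW

Q = 373 kJ/s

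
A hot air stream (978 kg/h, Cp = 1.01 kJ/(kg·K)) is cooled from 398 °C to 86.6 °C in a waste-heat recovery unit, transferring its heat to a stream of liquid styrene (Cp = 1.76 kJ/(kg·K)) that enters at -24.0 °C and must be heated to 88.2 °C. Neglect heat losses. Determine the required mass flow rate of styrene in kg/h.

ṁ_c = 1560 kg/h

Heat released by hot stream: Q = 978 × 1.01 × (398 − 86.6) = 307590 kJ/h
Energy balance on cold side (adiabatic exchanger): Q = ṁ_c·Cp_c·(T_c,out − T_c,in)
ṁ_c = 307590 / [1.76 × (88.2 − -24.0)] = 1557.7 kg/h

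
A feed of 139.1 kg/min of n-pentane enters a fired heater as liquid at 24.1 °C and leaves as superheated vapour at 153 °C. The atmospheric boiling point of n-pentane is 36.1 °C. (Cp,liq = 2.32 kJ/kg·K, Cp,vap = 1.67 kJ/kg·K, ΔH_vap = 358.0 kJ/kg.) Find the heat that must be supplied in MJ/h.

Q = 4850 MJ/h

liquid 24.1→36.1 °C: 27.84 kJ/kg
vaporisation at 36.1 °C: 358 kJ/kg
vapour 36.1→153 °C: 195.22 kJ/kg
Δh = 27.84 + 358 + 195.22 = 581.06 kJ/kg
Q = ṁ·Δh = 139.1 kg/min × 581.06 kJ/kg = 80826 kJ/min
|Q| = 1347.1 kW = 4849.6 MJ/h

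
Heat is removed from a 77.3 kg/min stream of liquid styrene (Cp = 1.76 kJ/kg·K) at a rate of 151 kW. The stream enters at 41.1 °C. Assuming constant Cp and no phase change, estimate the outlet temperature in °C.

Q = 151 kW = 9060 kJ/min
ΔT = Q/(ṁ·Cp) = 9060/(77.3×1.76) = 66.594 K
T_out = 41.1 − 66.594 = -25.494 °C

T_out = -25.5 °C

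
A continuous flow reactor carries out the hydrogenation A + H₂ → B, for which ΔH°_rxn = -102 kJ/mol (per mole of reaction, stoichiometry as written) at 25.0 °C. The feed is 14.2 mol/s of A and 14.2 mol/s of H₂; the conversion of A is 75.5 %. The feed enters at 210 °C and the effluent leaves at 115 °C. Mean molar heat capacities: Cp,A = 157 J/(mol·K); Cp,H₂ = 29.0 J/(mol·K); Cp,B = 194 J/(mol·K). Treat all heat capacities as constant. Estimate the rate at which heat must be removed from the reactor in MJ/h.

Q_out = 4810 MJ/h

Extent of reaction ξ = 0.755 × 14.2 = 10.721 mol/s
Reaction term: ξ·ΔH°_rxn = 10.721 × -102 = -1093.5 kJ/s
Sensible, feed 210→25 °C: -488.62 kJ/s
Outlet flows (mol/s): A 3.479, H₂ 3.479, B 10.721
Sensible, products 25→115 °C: 245.43 kJ/s
Q = ΔH = -1336.7 kJ/s = -1336.7 kW
Heat removed = 4812.3 MJ/h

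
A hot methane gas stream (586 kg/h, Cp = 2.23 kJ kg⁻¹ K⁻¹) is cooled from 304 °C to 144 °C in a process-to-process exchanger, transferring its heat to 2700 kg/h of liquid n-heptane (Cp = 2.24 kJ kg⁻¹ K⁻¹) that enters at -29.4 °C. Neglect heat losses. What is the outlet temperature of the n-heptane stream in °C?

T_c,out = 5.17 °C

Heat released by hot stream: Q = 586 × 2.23 × (304 − 144) = 209080 kJ/h
Energy balance on cold side (adiabatic exchanger): Q = ṁ_c·Cp_c·(T_c,out − T_c,in)
T_c,out = -29.4 + 209080/(2700 × 2.24) = 5.1709 °C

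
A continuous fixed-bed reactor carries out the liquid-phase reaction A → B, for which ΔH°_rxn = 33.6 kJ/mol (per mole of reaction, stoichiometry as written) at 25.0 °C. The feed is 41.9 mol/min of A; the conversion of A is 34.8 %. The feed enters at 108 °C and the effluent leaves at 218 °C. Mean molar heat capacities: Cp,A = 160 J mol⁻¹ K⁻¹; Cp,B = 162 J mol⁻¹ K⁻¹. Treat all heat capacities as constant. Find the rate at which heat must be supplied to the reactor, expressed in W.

Extent of reaction ξ = 0.348 × 41.9 = 14.581 mol/min
Reaction term: ξ·ΔH°_rxn = 14.581 × 33.6 = 489.93 kJ/min
Sensible, feed 108→25 °C: -556.43 kJ/min
Outlet flows (mol/min): A 27.319, B 14.581
Sensible, products 25→218 °C: 1299.5 kJ/min
Q = ΔH = 1233 kJ/min = 20.55 kW
Heat supplied = 20550 W

Q_in = 20500 W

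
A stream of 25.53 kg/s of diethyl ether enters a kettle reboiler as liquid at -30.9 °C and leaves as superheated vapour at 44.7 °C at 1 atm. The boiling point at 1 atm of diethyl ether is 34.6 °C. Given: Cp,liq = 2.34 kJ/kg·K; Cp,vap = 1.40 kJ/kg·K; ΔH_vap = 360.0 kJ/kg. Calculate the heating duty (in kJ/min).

Q = 808000 kJ/min

liquid -30.9→34.6 °C: 153.27 kJ/kg
vaporisation at 34.6 °C: 360 kJ/kg
vapour 34.6→44.7 °C: 14.14 kJ/kg
Δh = 153.27 + 360 + 14.14 = 527.41 kJ/kg
Q = ṁ·Δh = 25.53 kg/s × 527.41 kJ/kg = 13465 kJ/s
|Q| = 13465 kW = 807890 kJ/min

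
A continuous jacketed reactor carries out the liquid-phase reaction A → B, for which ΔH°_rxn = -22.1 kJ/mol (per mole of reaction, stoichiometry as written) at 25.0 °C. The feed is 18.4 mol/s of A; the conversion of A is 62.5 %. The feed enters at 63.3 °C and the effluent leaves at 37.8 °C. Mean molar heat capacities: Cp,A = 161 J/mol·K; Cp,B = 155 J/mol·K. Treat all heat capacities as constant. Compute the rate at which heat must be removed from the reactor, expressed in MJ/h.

Extent of reaction ξ = 0.625 × 18.4 = 11.5 mol/s
Reaction term: ξ·ΔH°_rxn = 11.5 × -22.1 = -254.15 kJ/s
Sensible, feed 63.3→25 °C: -113.46 kJ/s
Outlet flows (mol/s): A 6.9, B 11.5
Sensible, products 25→37.8 °C: 37.036 kJ/s
Q = ΔH = -330.57 kJ/s = -330.57 kW
Heat removed = 1190.1 MJ/h

Q_out = 1190 MJ/h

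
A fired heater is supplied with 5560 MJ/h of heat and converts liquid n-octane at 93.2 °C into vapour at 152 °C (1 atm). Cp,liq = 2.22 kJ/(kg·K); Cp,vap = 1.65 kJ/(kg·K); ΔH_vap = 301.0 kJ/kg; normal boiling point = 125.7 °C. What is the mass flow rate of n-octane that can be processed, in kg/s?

Δh = 2.22×(125.7−93.2) + 301.0 + 1.65×(152−125.7) = 416.54 kJ/kg
Q = 5560 MJ/h = 1544.4 kJ/s = 1544.4 kJ/s
ṁ = Q/Δh = 1544.4 / 416.54 = 3.7077 kg/s

ṁ = 3.71 kg/s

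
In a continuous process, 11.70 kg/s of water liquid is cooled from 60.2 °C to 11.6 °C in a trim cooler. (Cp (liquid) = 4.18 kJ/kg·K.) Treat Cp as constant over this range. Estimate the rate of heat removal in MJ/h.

Q = ṁ·Cp·ΔT = 11.70 × 4.18 × (11.6 − 60.2) = -2376.8 kJ/s
Cooling duty = 8556.6 MJ/h

Q_c = 8560 MJ/h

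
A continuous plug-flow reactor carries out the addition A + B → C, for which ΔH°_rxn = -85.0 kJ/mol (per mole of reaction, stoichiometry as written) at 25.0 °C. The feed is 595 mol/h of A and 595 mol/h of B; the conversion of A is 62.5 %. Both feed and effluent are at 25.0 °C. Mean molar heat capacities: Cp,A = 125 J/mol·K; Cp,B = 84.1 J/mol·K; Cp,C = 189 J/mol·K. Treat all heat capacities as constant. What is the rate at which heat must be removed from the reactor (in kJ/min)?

Extent of reaction ξ = 0.625 × 595 = 371.88 mol/h
Reaction term: ξ·ΔH°_rxn = 371.88 × -85.0 = -31609 kJ/h
Q = ΔH = -31609 kJ/h = -8.7804 kW
Heat removed = 526.82 kJ/min

Q_out = 527 kJ/min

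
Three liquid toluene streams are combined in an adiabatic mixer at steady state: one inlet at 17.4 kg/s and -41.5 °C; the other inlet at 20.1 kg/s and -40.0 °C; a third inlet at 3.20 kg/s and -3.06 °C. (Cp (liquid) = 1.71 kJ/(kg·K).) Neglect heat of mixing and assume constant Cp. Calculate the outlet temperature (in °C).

T_out = -37.7 °C

Adiabatic, steady state ⇒ Σ ṁᵢCp,ᵢ(T_out − Tᵢ) = 0
T_out = Σ ṁᵢCp,ᵢTᵢ / Σ ṁᵢCp,ᵢ
      = -2626.4 / 69.597 = -37.737 °C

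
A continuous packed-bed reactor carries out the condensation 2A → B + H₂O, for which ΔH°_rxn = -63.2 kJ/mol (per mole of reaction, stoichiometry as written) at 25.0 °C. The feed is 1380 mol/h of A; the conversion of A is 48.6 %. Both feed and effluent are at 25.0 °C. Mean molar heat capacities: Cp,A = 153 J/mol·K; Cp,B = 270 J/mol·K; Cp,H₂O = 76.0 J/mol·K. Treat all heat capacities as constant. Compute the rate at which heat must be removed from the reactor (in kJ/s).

Q_out = 5.89 kJ/s

Extent of reaction ξ = 0.486 × 1380 / 2 = 335.34 mol/h
Reaction term: ξ·ΔH°_rxn = 335.34 × -63.2 = -21193 kJ/h
Q = ΔH = -21193 kJ/h = -5.8871 kW
Heat removed = 5.8871 kJ/s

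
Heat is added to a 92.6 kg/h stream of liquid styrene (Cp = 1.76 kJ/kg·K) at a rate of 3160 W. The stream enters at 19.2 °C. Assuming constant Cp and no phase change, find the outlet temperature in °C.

T_out = 89.0 °C

Q = 3160 W = 11376 kJ/h
ΔT = Q/(ṁ·Cp) = 11376/(92.6×1.76) = 69.802 K
T_out = 19.2 + 69.802 = 89.002 °C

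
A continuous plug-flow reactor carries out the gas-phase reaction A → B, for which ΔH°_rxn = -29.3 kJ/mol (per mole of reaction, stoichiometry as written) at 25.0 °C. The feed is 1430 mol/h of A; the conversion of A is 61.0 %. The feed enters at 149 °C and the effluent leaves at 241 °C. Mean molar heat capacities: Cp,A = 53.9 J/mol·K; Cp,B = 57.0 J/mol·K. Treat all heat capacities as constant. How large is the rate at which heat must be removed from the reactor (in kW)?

Extent of reaction ξ = 0.610 × 1430 = 872.3 mol/h
Reaction term: ξ·ΔH°_rxn = 872.3 × -29.3 = -25558 kJ/h
Sensible, feed 149→25 °C: -9557.5 kJ/h
Outlet flows (mol/h): A 557.7, B 872.3
Sensible, products 25→241 °C: 17233 kJ/h
Q = ΔH = -17883 kJ/h = -4.9676 kW
Heat removed = 4.9676 kW

Q_out = 4.97 kW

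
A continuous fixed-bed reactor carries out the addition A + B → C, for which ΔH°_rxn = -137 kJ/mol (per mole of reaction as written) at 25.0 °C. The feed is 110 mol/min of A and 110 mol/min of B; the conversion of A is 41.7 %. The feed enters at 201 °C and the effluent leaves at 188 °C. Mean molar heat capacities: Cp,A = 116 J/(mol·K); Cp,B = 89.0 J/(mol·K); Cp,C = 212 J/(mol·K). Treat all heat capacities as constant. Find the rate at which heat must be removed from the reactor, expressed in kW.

Extent of reaction ξ = 0.417 × 110 = 45.87 mol/min
Reaction term: ξ·ΔH°_rxn = 45.87 × -137 = -6284.2 kJ/min
Sensible, feed 201→25 °C: -3968.8 kJ/min
Outlet flows (mol/min): A 64.13, B 64.13, C 45.87
Sensible, products 25→188 °C: 3728 kJ/min
Q = ΔH = -6525 kJ/min = -108.75 kW
Heat removed = 108.75 kW

Q_out = 109 kW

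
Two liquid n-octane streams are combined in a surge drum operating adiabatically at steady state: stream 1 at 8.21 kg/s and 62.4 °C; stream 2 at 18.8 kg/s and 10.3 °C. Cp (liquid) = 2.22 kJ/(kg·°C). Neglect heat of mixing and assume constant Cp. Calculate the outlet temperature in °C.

T_out = 26.1 °C

Energy balance with Q = 0: Σ ṁᵢCp,ᵢ(T_out − Tᵢ) = 0
T_out = Σ ṁᵢCp,ᵢTᵢ / Σ ṁᵢCp,ᵢ
      = 1567.2 / 59.962 = 26.136 °C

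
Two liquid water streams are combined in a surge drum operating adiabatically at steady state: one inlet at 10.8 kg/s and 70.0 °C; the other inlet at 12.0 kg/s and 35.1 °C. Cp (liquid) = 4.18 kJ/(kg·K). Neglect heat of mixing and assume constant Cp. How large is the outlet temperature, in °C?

No heat crosses the boundary, so H_out = H_in.
T_out = Σ ṁᵢCp,ᵢTᵢ / Σ ṁᵢCp,ᵢ
      = 4920.7 / 95.304 = 51.632 °C

T_out = 51.6 °C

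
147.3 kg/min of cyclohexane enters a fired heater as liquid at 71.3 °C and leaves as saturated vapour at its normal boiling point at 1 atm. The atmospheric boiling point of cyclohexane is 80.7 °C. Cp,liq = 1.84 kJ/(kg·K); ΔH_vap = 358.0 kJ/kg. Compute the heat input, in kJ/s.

Q = 921 kJ/s

liquid 71.3→80.7 °C: 17.296 kJ/kg
vaporisation at 80.7 °C: 358 kJ/kg
Δh = 17.296 + 358 = 375.3 kJ/kg
Q = ṁ·Δh = 147.3 kg/min × 375.3 kJ/kg = 55281 kJ/min
|Q| = 921.35 kW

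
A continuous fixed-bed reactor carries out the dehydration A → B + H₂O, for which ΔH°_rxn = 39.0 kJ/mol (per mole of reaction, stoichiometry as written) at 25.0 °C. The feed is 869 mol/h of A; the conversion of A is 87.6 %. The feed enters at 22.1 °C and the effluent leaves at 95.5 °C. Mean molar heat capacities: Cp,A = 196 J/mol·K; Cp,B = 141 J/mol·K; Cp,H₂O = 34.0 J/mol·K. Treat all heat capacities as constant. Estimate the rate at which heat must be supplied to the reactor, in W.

Extent of reaction ξ = 0.876 × 869 = 761.24 mol/h
Reaction term: ξ·ΔH°_rxn = 761.24 × 39.0 = 29689 kJ/h
Sensible, feed 22.1→25 °C: 493.94 kJ/h
Outlet flows (mol/h): A 107.76, B 761.24, H₂O 761.24
Sensible, products 25→95.5 °C: 10881 kJ/h
Q = ΔH = 41063 kJ/h = 11.406 kW
Heat supplied = 11406 W

Q_in = 11400 W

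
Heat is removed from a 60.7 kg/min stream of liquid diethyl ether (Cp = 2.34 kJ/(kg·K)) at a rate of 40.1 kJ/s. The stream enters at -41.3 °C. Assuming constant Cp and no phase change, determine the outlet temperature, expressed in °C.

T_out = -58.2 °C

Q = 40.1 kJ/s = 2406 kJ/min
ΔT = Q/(ṁ·Cp) = 2406/(60.7×2.34) = 16.939 K
T_out = -41.3 − 16.939 = -58.239 °C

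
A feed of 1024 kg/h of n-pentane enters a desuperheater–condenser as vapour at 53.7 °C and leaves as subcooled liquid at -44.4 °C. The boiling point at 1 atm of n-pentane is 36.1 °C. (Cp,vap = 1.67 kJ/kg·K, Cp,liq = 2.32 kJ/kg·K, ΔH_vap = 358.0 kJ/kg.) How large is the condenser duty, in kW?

vapour 53.7→36.1 °C: -29.392 kJ/kg
condensation at 36.1 °C: -358 kJ/kg
liquid 36.1→-44.4 °C: -186.76 kJ/kg
Δh = -29.392 + -358 + -186.76 = -574.15 kJ/kg
Q = ṁ·Δh = 1024 kg/h × -574.15 kJ/kg = -587930 kJ/h
|Q| = 163.31 kW

Q_c = 163 kW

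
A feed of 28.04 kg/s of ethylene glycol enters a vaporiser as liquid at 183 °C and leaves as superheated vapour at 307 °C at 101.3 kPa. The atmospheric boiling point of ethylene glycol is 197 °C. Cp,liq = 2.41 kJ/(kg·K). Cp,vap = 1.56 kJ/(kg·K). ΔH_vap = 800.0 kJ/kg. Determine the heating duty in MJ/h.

liquid 183→197 °C: 33.74 kJ/kg
vaporisation at 197 °C: 800 kJ/kg
vapour 197→307 °C: 171.6 kJ/kg
Δh = 33.74 + 800 + 171.6 = 1005.3 kJ/kg
Q = ṁ·Δh = 28.04 kg/s × 1005.3 kJ/kg = 28190 kJ/s
|Q| = 28190 kW = 101480 MJ/h

Q = 101000 MJ/h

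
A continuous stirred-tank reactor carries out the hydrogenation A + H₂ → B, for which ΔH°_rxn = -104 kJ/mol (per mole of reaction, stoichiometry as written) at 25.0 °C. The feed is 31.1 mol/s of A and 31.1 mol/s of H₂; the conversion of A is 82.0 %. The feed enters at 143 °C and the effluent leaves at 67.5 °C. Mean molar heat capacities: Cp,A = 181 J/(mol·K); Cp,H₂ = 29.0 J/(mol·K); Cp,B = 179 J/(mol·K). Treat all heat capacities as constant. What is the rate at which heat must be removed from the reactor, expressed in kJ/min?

Q_out = 191000 kJ/min

Extent of reaction ξ = 0.820 × 31.1 = 25.502 mol/s
Reaction term: ξ·ΔH°_rxn = 25.502 × -104 = -2652.2 kJ/s
Sensible, feed 143→25 °C: -770.66 kJ/s
Outlet flows (mol/s): A 5.598, H₂ 5.598, B 25.502
Sensible, products 25→67.5 °C: 243.97 kJ/s
Q = ΔH = -3178.9 kJ/s = -3178.9 kW
Heat removed = 190730 kJ/min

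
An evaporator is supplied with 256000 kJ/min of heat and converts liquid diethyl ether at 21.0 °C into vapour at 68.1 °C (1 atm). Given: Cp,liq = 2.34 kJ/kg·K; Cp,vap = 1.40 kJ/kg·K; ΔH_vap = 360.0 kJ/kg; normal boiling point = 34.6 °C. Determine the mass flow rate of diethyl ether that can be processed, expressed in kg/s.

Δh = 2.34×(34.6−21.0) + 360.0 + 1.40×(68.1−34.6) = 438.72 kJ/kg
Q = 256000 kJ/min = 4266.7 kJ/s = 4266.7 kJ/s
ṁ = Q/Δh = 4266.7 / 438.72 = 9.7252 kg/s

ṁ = 9.73 kg/s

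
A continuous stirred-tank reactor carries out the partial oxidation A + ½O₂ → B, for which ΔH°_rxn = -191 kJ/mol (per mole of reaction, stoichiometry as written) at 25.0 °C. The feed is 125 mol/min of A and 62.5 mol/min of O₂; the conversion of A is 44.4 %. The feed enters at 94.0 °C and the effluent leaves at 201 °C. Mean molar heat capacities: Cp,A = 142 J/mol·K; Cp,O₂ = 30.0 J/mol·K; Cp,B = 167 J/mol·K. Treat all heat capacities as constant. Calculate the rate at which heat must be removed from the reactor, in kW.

Extent of reaction ξ = 0.444 × 125 = 55.5 mol/min
Reaction term: ξ·ΔH°_rxn = 55.5 × -191 = -10600 kJ/min
Sensible, feed 94.0→25 °C: -1354.1 kJ/min
Outlet flows (mol/min): A 69.5, O₂ 34.75, B 55.5
Sensible, products 25→201 °C: 3551.7 kJ/min
Q = ΔH = -8402.9 kJ/min = -140.05 kW
Heat removed = 140.05 kW

Q_out = 140 kW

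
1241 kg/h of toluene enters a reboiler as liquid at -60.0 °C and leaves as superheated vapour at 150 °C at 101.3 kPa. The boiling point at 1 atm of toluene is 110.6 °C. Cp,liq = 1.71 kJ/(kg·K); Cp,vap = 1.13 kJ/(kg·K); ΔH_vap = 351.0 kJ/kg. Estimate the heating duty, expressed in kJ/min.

Q = 14200 kJ/min

liquid -60.0→110.6 °C: 291.73 kJ/kg
vaporisation at 110.6 °C: 351 kJ/kg
vapour 110.6→150 °C: 44.522 kJ/kg
Δh = 291.73 + 351 + 44.522 = 687.25 kJ/kg
Q = ṁ·Δh = 1241 kg/h × 687.25 kJ/kg = 852870 kJ/h
|Q| = 236.91 kW = 14215 kJ/min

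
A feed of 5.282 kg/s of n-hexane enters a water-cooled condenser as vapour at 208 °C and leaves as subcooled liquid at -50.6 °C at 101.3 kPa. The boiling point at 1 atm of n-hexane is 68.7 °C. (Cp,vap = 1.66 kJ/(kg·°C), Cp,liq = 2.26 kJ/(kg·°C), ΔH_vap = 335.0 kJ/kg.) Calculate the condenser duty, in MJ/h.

vapour 208→68.7 °C: -231.24 kJ/kg
condensation at 68.7 °C: -335 kJ/kg
liquid 68.7→-50.6 °C: -269.62 kJ/kg
Δh = -231.24 + -335 + -269.62 = -835.86 kJ/kg
Q = ṁ·Δh = 5.282 kg/s × -835.86 kJ/kg = -4415 kJ/s
|Q| = 4415 kW = 15894 MJ/h

Q_c = 15900 MJ/h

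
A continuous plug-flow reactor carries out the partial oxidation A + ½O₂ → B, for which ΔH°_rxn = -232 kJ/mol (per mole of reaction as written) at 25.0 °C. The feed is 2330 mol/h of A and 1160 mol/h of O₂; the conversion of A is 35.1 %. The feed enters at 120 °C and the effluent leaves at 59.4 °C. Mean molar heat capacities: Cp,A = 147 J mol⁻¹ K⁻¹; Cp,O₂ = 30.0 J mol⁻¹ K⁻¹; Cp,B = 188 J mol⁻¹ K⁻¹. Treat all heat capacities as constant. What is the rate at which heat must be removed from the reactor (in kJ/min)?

Q_out = 3530 kJ/min

Extent of reaction ξ = 0.351 × 2330 = 817.83 mol/h
Reaction term: ξ·ΔH°_rxn = 817.83 × -232 = -189740 kJ/h
Sensible, feed 120→25 °C: -35844 kJ/h
Outlet flows (mol/h): A 1512.2, O₂ 751.09, B 817.83
Sensible, products 25→59.4 °C: 13711 kJ/h
Q = ΔH = -211870 kJ/h = -58.853 kW
Heat removed = 3531.2 kJ/min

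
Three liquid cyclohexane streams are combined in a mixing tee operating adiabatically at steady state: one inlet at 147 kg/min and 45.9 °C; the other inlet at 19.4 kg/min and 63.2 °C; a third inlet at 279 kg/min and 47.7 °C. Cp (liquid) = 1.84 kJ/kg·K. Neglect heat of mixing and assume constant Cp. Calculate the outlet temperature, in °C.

No heat crosses the boundary, so H_out = H_in.
T_out = Σ ṁᵢCp,ᵢTᵢ / Σ ṁᵢCp,ᵢ
      = 39158 / 819.54 = 47.781 °C

T_out = 47.8 °C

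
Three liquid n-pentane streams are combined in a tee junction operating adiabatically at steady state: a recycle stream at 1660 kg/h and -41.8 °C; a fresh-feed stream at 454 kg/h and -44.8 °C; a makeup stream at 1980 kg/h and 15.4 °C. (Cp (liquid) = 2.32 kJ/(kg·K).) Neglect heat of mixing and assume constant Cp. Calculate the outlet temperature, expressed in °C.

T_out = -14.5 °C

Adiabatic, steady state ⇒ Σ ṁᵢCp,ᵢ(T_out − Tᵢ) = 0
Σ ṁᵢCp,ᵢTᵢ = 1660×2.32×-41.8 + 454×2.32×-44.8 + 1980×2.32×15.4 = -137430
Σ ṁᵢCp,ᵢ = 1660×2.32 + 454×2.32 + 1980×2.32 = 9498.1
T_out = -137430 / 9498.1 = -14.469 °C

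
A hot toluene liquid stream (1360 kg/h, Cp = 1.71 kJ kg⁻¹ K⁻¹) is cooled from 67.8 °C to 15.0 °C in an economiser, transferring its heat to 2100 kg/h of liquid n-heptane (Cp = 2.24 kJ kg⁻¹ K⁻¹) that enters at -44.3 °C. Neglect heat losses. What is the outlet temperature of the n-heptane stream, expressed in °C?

Heat released by hot stream: Q = 1360 × 1.71 × (67.8 − 15.0) = 122790 kJ/h
Energy balance on cold side (adiabatic exchanger): Q = ṁ_c·Cp_c·(T_c,out − T_c,in)
T_c,out = -44.3 + 122790/(2100 × 2.24) = -18.196 °C

T_c,out = -18.2 °C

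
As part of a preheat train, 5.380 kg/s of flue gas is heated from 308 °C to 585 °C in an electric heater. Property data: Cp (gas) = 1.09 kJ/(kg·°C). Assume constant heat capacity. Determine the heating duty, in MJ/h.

Q = ṁ·Cp·ΔT = 5.380 × 1.09 × (585 − 308) = 1624.4 kJ/s
Heating duty = 5847.8 MJ/h

Q = 5850 MJ/h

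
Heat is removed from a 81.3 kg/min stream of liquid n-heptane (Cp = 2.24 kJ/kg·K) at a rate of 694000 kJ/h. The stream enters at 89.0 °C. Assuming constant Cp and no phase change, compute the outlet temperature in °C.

Q = 694000 kJ/h = 11567 kJ/min
ΔT = Q/(ṁ·Cp) = 11567/(81.3×2.24) = 63.514 K
T_out = 89.0 − 63.514 = 25.486 °C

T_out = 25.5 °C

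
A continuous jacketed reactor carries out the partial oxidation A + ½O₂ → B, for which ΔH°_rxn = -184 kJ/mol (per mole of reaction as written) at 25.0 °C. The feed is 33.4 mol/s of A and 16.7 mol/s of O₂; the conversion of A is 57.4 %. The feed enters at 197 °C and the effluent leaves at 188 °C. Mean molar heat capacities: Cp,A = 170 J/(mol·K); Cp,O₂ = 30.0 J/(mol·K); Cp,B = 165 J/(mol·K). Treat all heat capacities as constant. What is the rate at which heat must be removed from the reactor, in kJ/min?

Q_out = 219000 kJ/min

Extent of reaction ξ = 0.574 × 33.4 = 19.172 mol/s
Reaction term: ξ·ΔH°_rxn = 19.172 × -184 = -3527.6 kJ/s
Sensible, feed 197→25 °C: -1062.8 kJ/s
Outlet flows (mol/s): A 14.228, O₂ 7.1142, B 19.172
Sensible, products 25→188 °C: 944.68 kJ/s
Q = ΔH = -3645.7 kJ/s = -3645.7 kW
Heat removed = 218740 kJ/min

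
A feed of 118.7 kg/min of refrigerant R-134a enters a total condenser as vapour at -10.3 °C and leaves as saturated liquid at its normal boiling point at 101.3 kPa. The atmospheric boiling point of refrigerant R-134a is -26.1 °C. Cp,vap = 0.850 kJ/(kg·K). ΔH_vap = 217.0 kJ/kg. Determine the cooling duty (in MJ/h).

vapour -10.3→-26.1 °C: -13.43 kJ/kg
condensation at -26.1 °C: -217 kJ/kg
Δh = -13.43 + -217 = -230.43 kJ/kg
Q = ṁ·Δh = 118.7 kg/min × -230.43 kJ/kg = -27352 kJ/min
|Q| = 455.87 kW = 1641.1 MJ/h

Q_c = 1640 MJ/h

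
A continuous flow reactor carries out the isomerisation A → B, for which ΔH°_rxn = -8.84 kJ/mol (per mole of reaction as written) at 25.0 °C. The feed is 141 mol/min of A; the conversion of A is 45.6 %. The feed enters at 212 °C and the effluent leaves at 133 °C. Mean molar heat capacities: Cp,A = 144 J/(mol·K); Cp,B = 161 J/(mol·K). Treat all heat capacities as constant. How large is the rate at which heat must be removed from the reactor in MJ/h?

Extent of reaction ξ = 0.456 × 141 = 64.296 mol/min
Reaction term: ξ·ΔH°_rxn = 64.296 × -8.84 = -568.38 kJ/min
Sensible, feed 212→25 °C: -3796.8 kJ/min
Outlet flows (mol/min): A 76.704, B 64.296
Sensible, products 25→133 °C: 2310.9 kJ/min
Q = ΔH = -2054.3 kJ/min = -34.239 kW
Heat removed = 123.26 MJ/h

Q_out = 123 MJ/h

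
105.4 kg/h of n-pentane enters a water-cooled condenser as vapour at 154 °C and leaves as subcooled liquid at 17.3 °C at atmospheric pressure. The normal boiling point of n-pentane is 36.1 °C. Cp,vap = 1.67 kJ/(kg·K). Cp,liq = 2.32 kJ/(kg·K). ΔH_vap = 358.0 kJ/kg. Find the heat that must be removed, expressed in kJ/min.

Q_c = 1050 kJ/min

vapour 154→36.1 °C: -196.89 kJ/kg
condensation at 36.1 °C: -358 kJ/kg
liquid 36.1→17.3 °C: -43.616 kJ/kg
Δh = -196.89 + -358 + -43.616 = -598.51 kJ/kg
Q = ṁ·Δh = 105.4 kg/h × -598.51 kJ/kg = -63083 kJ/h
|Q| = 17.523 kW = 1051.4 kJ/min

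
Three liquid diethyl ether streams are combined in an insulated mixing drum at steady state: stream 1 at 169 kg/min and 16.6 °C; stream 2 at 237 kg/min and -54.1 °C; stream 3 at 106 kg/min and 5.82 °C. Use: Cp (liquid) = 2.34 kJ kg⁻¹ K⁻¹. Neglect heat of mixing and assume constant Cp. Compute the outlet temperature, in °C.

Energy balance with Q = 0: Σ ṁᵢCp,ᵢ(T_out − Tᵢ) = 0
T_out = Σ ṁᵢCp,ᵢTᵢ / Σ ṁᵢCp,ᵢ
      = -21995 / 1198.1 = -18.358 °C

T_out = -18.4 °C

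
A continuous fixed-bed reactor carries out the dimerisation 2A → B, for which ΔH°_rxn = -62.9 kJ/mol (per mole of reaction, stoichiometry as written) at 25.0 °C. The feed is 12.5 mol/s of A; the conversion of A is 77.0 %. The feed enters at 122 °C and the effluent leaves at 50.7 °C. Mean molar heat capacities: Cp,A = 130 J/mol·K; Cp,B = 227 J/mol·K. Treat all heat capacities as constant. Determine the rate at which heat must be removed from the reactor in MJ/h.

Extent of reaction ξ = 0.770 × 12.5 / 2 = 4.8125 mol/s
Reaction term: ξ·ΔH°_rxn = 4.8125 × -62.9 = -302.71 kJ/s
Sensible, feed 122→25 °C: -157.62 kJ/s
Outlet flows (mol/s): A 2.875, B 4.8125
Sensible, products 25→50.7 °C: 37.681 kJ/s
Q = ΔH = -422.65 kJ/s = -422.65 kW
Heat removed = 1521.5 MJ/h

Q_out = 1520 MJ/h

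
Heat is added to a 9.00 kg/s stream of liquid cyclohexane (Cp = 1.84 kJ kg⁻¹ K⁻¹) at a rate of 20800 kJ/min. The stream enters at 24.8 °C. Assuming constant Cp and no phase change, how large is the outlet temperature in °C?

T_out = 45.7 °C

Q = 20800 kJ/min = 346.67 kJ/s
ΔT = Q/(ṁ·Cp) = 346.67/(9.00×1.84) = 20.934 K
T_out = 24.8 + 20.934 = 45.734 °C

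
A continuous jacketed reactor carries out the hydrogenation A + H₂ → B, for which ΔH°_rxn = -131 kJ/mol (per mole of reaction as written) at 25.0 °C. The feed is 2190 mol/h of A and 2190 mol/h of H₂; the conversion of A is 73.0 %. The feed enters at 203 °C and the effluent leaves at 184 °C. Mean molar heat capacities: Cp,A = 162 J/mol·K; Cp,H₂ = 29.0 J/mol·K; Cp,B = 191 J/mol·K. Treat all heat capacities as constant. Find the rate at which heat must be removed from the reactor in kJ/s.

Q_out = 60.4 kJ/s

Extent of reaction ξ = 0.730 × 2190 = 1598.7 mol/h
Reaction term: ξ·ΔH°_rxn = 1598.7 × -131 = -209430 kJ/h
Sensible, feed 203→25 °C: -74456 kJ/h
Outlet flows (mol/h): A 591.3, H₂ 591.3, B 1598.7
Sensible, products 25→184 °C: 66508 kJ/h
Q = ΔH = -217380 kJ/h = -60.383 kW
Heat removed = 60.383 kJ/s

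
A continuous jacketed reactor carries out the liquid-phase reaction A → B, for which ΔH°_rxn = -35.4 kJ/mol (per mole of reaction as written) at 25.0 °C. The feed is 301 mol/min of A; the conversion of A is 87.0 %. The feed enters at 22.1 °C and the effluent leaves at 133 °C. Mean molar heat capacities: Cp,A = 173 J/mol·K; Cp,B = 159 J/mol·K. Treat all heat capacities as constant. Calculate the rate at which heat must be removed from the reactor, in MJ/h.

Q_out = 233 MJ/h

Extent of reaction ξ = 0.870 × 301 = 261.87 mol/min
Reaction term: ξ·ΔH°_rxn = 261.87 × -35.4 = -9270.2 kJ/min
Sensible, feed 22.1→25 °C: 151.01 kJ/min
Outlet flows (mol/min): A 39.13, B 261.87
Sensible, products 25→133 °C: 5227.9 kJ/min
Q = ΔH = -3891.2 kJ/min = -64.854 kW
Heat removed = 233.47 MJ/h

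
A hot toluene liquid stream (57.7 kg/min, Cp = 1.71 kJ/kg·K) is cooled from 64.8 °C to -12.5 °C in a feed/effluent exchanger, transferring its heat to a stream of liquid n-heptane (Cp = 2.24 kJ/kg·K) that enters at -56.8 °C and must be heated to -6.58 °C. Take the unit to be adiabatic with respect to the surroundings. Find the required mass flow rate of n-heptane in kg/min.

Heat released by hot stream: Q = 57.7 × 1.71 × (64.8 − -12.5) = 7627 kJ/min
Energy balance on cold side (adiabatic exchanger): Q = ṁ_c·Cp_c·(T_c,out − T_c,in)
ṁ_c = 7627 / [2.24 × (-6.58 − -56.8)] = 67.8 kg/min

ṁ_c = 67.8 kg/min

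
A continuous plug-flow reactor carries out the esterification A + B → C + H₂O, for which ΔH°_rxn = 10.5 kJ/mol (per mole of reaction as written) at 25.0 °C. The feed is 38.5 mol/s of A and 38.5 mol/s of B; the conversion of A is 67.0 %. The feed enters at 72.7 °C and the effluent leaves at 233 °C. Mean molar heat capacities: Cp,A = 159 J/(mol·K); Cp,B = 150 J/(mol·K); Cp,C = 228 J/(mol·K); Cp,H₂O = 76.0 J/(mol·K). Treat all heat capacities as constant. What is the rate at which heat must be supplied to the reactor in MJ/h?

Extent of reaction ξ = 0.670 × 38.5 = 25.795 mol/s
Reaction term: ξ·ΔH°_rxn = 25.795 × 10.5 = 270.85 kJ/s
Sensible, feed 72.7→25 °C: -567.46 kJ/s
Outlet flows (mol/s): A 12.705, B 12.705, C 25.795, H₂O 25.795
Sensible, products 25→233 °C: 2447.6 kJ/s
Q = ΔH = 2151 kJ/s = 2151 kW
Heat supplied = 7743.7 MJ/h

Q_in = 7740 MJ/h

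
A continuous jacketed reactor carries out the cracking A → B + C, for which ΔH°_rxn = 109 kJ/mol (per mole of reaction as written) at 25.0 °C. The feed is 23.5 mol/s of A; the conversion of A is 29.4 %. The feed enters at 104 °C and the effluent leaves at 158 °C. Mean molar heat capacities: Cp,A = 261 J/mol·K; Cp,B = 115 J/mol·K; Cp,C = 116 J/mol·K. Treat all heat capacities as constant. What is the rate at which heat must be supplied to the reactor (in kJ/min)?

Extent of reaction ξ = 0.294 × 23.5 = 6.909 mol/s
Reaction term: ξ·ΔH°_rxn = 6.909 × 109 = 753.08 kJ/s
Sensible, feed 104→25 °C: -484.55 kJ/s
Outlet flows (mol/s): A 16.591, B 6.909, C 6.909
Sensible, products 25→158 °C: 788.19 kJ/s
Q = ΔH = 1056.7 kJ/s = 1056.7 kW
Heat supplied = 63403 kJ/min

Q_in = 63400 kJ/min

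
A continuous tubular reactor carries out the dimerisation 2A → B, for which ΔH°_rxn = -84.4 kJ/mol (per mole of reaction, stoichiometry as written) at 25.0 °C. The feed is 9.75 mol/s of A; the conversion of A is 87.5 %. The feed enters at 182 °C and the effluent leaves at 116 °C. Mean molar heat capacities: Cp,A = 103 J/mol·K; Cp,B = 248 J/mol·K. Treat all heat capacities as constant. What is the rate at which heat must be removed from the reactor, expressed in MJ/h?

Q_out = 1480 MJ/h

Extent of reaction ξ = 0.875 × 9.75 / 2 = 4.2656 mol/s
Reaction term: ξ·ΔH°_rxn = 4.2656 × -84.4 = -360.02 kJ/s
Sensible, feed 182→25 °C: -157.67 kJ/s
Outlet flows (mol/s): A 1.2188, B 4.2656
Sensible, products 25→116 °C: 107.69 kJ/s
Q = ΔH = -410 kJ/s = -410 kW
Heat removed = 1476 MJ/h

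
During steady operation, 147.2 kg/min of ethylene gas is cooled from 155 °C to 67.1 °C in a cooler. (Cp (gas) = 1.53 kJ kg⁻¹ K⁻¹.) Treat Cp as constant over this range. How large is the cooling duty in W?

Q_c = 330000 W

Q = ṁ·Cp·ΔT = 147.2 × 1.53 × (67.1 − 155) = -19796 kJ/min
Converting: 19796 / 60 s = 329.94 kW
Cooling duty = 329940 W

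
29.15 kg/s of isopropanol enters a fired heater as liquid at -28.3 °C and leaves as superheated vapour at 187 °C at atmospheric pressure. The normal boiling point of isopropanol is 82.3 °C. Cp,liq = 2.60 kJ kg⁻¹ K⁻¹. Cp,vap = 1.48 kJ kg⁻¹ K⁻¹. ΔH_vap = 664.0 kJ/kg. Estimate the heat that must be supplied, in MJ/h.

liquid -28.3→82.3 °C: 287.56 kJ/kg
vaporisation at 82.3 °C: 664 kJ/kg
vapour 82.3→187 °C: 154.96 kJ/kg
Δh = 287.56 + 664 + 154.96 = 1106.5 kJ/kg
Q = ṁ·Δh = 29.15 kg/s × 1106.5 kJ/kg = 32255 kJ/s
|Q| = 32255 kW = 116120 MJ/h

Q = 116000 MJ/h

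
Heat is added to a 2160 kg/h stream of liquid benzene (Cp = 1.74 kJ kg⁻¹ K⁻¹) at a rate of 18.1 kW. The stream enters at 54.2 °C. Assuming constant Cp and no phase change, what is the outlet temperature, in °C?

Q = 18.1 kW = 65160 kJ/h
ΔT = Q/(ṁ·Cp) = 65160/(2160×1.74) = 17.337 K
T_out = 54.2 + 17.337 = 71.537 °C

T_out = 71.5 °C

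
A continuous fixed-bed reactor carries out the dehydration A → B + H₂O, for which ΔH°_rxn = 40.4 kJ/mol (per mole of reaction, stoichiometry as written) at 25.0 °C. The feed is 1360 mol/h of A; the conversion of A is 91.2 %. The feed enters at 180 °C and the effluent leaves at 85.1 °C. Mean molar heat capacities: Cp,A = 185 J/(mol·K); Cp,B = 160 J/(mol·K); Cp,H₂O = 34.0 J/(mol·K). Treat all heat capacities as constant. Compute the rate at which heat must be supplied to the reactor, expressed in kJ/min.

Q_in = 448 kJ/min

Extent of reaction ξ = 0.912 × 1360 = 1240.3 mol/h
Reaction term: ξ·ΔH°_rxn = 1240.3 × 40.4 = 50109 kJ/h
Sensible, feed 180→25 °C: -38998 kJ/h
Outlet flows (mol/h): A 119.68, B 1240.3, H₂O 1240.3
Sensible, products 25→85.1 °C: 15792 kJ/h
Q = ΔH = 26903 kJ/h = 7.473 kW
Heat supplied = 448.38 kJ/min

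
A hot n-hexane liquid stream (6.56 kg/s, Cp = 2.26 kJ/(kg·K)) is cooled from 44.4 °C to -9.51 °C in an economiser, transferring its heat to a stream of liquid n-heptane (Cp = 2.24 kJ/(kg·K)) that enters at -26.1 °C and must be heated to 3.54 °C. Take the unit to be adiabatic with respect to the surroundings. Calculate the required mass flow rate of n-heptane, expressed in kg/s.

ṁ_c = 12.0 kg/s

Heat released by hot stream: Q = 6.56 × 2.26 × (44.4 − -9.51) = 799.25 kJ/s
Energy balance on cold side (adiabatic exchanger): Q = ṁ_c·Cp_c·(T_c,out − T_c,in)
ṁ_c = 799.25 / [2.24 × (3.54 − -26.1)] = 12.038 kg/s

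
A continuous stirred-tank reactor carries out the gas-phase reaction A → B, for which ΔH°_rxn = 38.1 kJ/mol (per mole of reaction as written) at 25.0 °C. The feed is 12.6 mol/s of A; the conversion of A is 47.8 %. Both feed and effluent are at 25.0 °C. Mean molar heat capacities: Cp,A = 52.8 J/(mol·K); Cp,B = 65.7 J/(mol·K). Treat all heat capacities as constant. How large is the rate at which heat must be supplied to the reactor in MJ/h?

Q_in = 826 MJ/h

Extent of reaction ξ = 0.478 × 12.6 = 6.0228 mol/s
Reaction term: ξ·ΔH°_rxn = 6.0228 × 38.1 = 229.47 kJ/s
Q = ΔH = 229.47 kJ/s = 229.47 kW
Heat supplied = 826.09 MJ/h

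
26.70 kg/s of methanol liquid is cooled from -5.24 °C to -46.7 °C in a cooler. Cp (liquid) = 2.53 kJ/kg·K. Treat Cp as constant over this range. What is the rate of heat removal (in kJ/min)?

Q_c = 168000 kJ/min

Q = ṁ·Cp·ΔT = 26.70 × 2.53 × (-46.7 − -5.24) = -2800.7 kJ/s
Cooling duty = 168040 kJ/min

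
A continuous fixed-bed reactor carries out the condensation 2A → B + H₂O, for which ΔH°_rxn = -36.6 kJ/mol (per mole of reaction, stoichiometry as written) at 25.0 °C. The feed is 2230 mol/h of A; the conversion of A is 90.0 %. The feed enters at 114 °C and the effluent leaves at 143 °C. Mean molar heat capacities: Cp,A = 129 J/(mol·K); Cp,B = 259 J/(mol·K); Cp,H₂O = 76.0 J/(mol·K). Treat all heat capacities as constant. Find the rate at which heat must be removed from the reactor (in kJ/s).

Extent of reaction ξ = 0.900 × 2230 / 2 = 1003.5 mol/h
Reaction term: ξ·ΔH°_rxn = 1003.5 × -36.6 = -36728 kJ/h
Sensible, feed 114→25 °C: -25603 kJ/h
Outlet flows (mol/h): A 223, B 1003.5, H₂O 1003.5
Sensible, products 25→143 °C: 43063 kJ/h
Q = ΔH = -19268 kJ/h = -5.3522 kW
Heat removed = 5.3522 kJ/s

Q_out = 5.35 kJ/s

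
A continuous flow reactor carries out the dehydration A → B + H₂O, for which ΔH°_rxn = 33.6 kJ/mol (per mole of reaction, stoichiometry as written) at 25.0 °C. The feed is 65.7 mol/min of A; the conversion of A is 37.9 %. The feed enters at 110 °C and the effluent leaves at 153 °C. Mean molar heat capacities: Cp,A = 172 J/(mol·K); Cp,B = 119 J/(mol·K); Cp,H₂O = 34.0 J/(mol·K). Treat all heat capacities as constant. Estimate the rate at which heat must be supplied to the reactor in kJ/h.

Q_in = 75700 kJ/h

Extent of reaction ξ = 0.379 × 65.7 = 24.9 mol/min
Reaction term: ξ·ΔH°_rxn = 24.9 × 33.6 = 836.65 kJ/min
Sensible, feed 110→25 °C: -960.53 kJ/min
Outlet flows (mol/min): A 40.8, B 24.9, H₂O 24.9
Sensible, products 25→153 °C: 1385.9 kJ/min
Q = ΔH = 1262 kJ/min = 21.033 kW
Heat supplied = 75721 kJ/h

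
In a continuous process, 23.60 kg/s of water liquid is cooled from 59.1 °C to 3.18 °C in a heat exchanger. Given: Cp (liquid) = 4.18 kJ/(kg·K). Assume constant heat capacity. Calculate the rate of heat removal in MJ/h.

Q = ṁ·Cp·ΔT = 23.60 × 4.18 × (3.18 − 59.1) = -5516.4 kJ/s
Cooling duty = 19859 MJ/h

Q_c = 19900 MJ/h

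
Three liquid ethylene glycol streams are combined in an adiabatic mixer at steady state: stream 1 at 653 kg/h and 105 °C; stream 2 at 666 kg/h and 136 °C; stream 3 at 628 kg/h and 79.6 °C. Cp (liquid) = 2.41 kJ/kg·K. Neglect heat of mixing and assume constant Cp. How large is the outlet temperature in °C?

No heat crosses the boundary, so H_out = H_in.
T_out = Σ ṁᵢCp,ᵢTᵢ / Σ ṁᵢCp,ᵢ
      = 504000 / 4692.3 = 107.41 °C

T_out = 107 °C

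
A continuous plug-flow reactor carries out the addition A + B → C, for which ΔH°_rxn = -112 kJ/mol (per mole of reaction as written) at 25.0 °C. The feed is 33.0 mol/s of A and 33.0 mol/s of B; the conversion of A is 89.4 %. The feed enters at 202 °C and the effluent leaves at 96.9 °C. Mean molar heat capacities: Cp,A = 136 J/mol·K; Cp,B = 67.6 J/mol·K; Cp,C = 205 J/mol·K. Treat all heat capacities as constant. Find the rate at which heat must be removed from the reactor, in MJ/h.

Extent of reaction ξ = 0.894 × 33.0 = 29.502 mol/s
Reaction term: ξ·ΔH°_rxn = 29.502 × -112 = -3304.2 kJ/s
Sensible, feed 202→25 °C: -1189.2 kJ/s
Outlet flows (mol/s): A 3.498, B 3.498, C 29.502
Sensible, products 25→96.9 °C: 486.05 kJ/s
Q = ΔH = -4007.4 kJ/s = -4007.4 kW
Heat removed = 14427 MJ/h

Q_out = 14400 MJ/h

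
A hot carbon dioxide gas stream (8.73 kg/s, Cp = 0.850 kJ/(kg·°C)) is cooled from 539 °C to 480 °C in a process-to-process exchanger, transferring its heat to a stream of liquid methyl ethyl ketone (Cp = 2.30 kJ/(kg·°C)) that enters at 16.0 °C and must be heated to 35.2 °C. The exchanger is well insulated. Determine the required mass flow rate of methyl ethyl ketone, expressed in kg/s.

ṁ_c = 9.91 kg/s

Heat released by hot stream: Q = 8.73 × 0.850 × (539 − 480) = 437.81 kJ/s
Energy balance on cold side (adiabatic exchanger): Q = ṁ_c·Cp_c·(T_c,out − T_c,in)
ṁ_c = 437.81 / [2.30 × (35.2 − 16.0)] = 9.9142 kg/s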